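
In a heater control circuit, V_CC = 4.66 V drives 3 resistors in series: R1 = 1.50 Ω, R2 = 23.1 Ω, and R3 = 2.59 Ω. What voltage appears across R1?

V ≈ 0.257 V

ΣR = 1.50 + 23.1 + 2.59 = 27.19 Ω.
V = V_CC · R/ΣR = 4.66 × 0.05517 = 0.2571 V.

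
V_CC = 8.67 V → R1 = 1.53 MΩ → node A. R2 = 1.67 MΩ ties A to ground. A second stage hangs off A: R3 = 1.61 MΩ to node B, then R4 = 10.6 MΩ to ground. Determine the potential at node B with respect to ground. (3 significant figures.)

V_B ≈ 3.69 V

The second stage (R3 + R4 = 12.21 MΩ) loads node A in parallel with R2.
Effective lower resistance at A: R2 ‖ 12.21 = 1.469 MΩ.
First divider: V_A = V_CC · 1.469/(1.53 + 1.469) = 4.247 V.
Stage 2 is unloaded, so V_B = V_A · R4/(R3+R4) = 4.247 × 10.6/12.21 = 3.687 V.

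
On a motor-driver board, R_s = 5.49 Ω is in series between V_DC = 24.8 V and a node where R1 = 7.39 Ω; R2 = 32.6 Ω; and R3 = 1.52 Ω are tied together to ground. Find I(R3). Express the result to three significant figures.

Combine the parallel branches: R_p = (1/7.39 + 1/32.6 + 1/1.52)⁻¹ = 1.214 Ω.
V_A = 24.8 × 1.214/6.704 = 4.490 V.
Branch current I = V_A/R3 = 4.490/1.52 = 2.954 A.

I ≈ 2.95 A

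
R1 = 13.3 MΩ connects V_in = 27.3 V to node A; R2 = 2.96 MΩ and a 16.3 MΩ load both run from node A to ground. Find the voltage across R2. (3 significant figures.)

V_out ≈ 4.33 V

The load sits in parallel with R2, giving an effective lower resistance R2' = R2·R_L/(R2+R_L) = 2.505 MΩ.
Voltage divider with the loaded lower leg: V_out = 27.3 × 2.505/(13.3 + 2.505) = 27.3 × 0.1585 = 4.327 V.
(Unloaded it would be 4.97 V; the load pulls it down.)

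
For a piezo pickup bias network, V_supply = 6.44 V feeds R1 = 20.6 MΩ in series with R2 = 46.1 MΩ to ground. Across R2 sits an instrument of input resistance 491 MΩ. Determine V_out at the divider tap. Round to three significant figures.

First combine the lower leg with the load: R2 ‖ R_L = 42.14 MΩ.
Now apply the divider: V_out = 6.44 × 0.6717 = 4.326 V.

V_out ≈ 4.33 V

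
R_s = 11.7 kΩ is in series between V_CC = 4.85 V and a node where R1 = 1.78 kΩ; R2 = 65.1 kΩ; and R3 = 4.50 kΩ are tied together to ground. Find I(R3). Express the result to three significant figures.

Combine the parallel branches: R_p = (1/1.78 + 1/65.1 + 1/4.50)⁻¹ = 1.251 kΩ.
V_A = 4.85 × 1.251/12.95 = 0.4685 V.
Branch current I = V_A/R3 = 0.4685/4.50 = 0.1041 mA.
(Check via current divider: I_total = 0.3745 mA; share G_k/ΣG = 0.2780 → same result.)

I ≈ 0.104 mA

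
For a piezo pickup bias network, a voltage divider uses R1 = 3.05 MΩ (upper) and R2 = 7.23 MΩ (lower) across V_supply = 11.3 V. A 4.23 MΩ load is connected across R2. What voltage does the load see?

V_out ≈ 5.27 V

The load sits in parallel with R2, giving an effective lower resistance R2' = R2·R_L/(R2+R_L) = 2.669 MΩ.
Voltage divider with the loaded lower leg: V_out = 11.3 × 2.669/(3.05 + 2.669) = 11.3 × 0.4667 = 5.273 V.
(Unloaded it would be 7.95 V; the load pulls it down.)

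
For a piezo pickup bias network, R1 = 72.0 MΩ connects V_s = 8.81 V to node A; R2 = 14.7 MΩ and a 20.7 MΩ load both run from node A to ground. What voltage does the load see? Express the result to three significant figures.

R2 ‖ R_L = (14.7 × 20.7)/(14.7 + 20.7) = 8.596 MΩ.
Then V_out = V_s · R2'/(R1 + R2') = 8.81 × 8.596/80.60 = 0.9396 V.

V_out ≈ 0.940 V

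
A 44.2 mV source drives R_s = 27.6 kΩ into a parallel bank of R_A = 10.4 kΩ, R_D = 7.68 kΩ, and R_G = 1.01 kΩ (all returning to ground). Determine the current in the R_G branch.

I ≈ 1.27 µA

Equivalent of the parallel group: R_p = 0.8221 kΩ.
V_A by voltage divider: V_A = 44.2 × 0.8221/(27.6 + 0.8221) = 1.278 mV.
Branch current I = V_A/R_G = 1.278/1.01 = 1.266 µA.
(Equivalently: I_total = 1.555 µA, then current-divider fraction G_k/ΣG = 0.8139.)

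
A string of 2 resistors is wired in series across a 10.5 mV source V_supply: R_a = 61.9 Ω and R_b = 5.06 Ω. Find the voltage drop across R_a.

Total series resistance ΣR = 61.9 + 5.06 = 66.96 Ω.
By the voltage-divider rule, V = 10.5 × 61.90/66.96 = 9.707 mV.

V ≈ 9.71 mV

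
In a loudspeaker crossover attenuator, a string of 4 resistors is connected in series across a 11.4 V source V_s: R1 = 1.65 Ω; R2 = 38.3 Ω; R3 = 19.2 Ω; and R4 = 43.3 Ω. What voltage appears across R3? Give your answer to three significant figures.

ΣR = 1.65 + 38.3 + 19.2 + 43.3 = 102.4 Ω.
By the voltage-divider rule, V = 11.4 × 19.20/102.4 = 2.136 V.

V ≈ 2.14 V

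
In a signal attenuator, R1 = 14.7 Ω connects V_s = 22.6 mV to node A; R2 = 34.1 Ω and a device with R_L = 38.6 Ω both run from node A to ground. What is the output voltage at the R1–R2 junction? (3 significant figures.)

V_out ≈ 12.5 mV

R2 ‖ R_L = (34.1 × 38.6)/(34.1 + 38.6) = 18.11 Ω.
Voltage divider with the loaded lower leg: V_out = 22.6 × 18.11/(14.7 + 18.11) = 22.6 × 0.5519 = 12.47 mV.
(Unloaded it would be 15.8 mV; the load pulls it down.)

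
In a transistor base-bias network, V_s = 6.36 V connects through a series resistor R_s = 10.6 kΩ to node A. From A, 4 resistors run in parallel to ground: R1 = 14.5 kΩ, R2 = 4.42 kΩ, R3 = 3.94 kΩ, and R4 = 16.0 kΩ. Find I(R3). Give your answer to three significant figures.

I ≈ 0.216 mA

Combine the parallel branches: R_p = (1/14.5 + 1/4.42 + 1/3.94 + 1/16.0)⁻¹ = 1.635 kΩ.
V_A by voltage divider: V_A = 6.36 × 1.635/(10.6 + 1.635) = 0.8500 V.
Branch current I = V_A/R3 = 0.8500/3.94 = 0.2157 mA.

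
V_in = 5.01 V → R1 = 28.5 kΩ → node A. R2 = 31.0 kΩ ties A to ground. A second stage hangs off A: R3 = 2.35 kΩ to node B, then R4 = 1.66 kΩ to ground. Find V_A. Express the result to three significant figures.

V_A ≈ 0.555 V

Node A sees R2 in parallel with the series input of stage 2, R3 + R4 = 4.010 kΩ.
Effective lower resistance at A: R2 ‖ 4.010 = 3.551 kΩ.
V_A = 5.01 × 3.551/(28.5 + 3.551) = 0.5550 V.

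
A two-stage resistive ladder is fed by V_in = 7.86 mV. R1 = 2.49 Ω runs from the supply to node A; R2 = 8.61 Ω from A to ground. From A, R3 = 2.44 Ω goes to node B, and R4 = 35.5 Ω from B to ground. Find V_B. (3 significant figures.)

Node A sees R2 in parallel with the series input of stage 2, R3 + R4 = 37.94 Ω.
R2 ‖ (R3+R4) = 7.017 Ω.
First divider: V_A = V_in · 7.017/(2.49 + 7.017) = 5.801 mV.
Then the unloaded second divider: V_B = V_A × R4/(R3+R4) = 5.801 × 0.9357 = 5.428 mV.

V_B ≈ 5.43 mV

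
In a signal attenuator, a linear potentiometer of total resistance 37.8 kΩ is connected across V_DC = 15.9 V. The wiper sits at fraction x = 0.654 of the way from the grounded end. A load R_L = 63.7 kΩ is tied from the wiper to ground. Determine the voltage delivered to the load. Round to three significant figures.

Split the track: R_lower = x·R_p = 24.72 kΩ, R_upper = (1−x)·R_p = 13.08 kΩ.
R_L loads the lower segment: effective lower R = 17.81 kΩ.
V_out = 15.9 × 17.81/(13.08 + 17.81) = 9.168 V.

V_out ≈ 9.17 V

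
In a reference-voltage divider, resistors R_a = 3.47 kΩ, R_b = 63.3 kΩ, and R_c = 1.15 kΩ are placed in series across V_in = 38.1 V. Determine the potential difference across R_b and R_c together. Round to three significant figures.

Series total: ΣR = 3.47 + 63.3 + 1.15 = 67.92 kΩ.
R_{R_b..R_c} = 63.3 + 1.15 = 64.45 kΩ.
By the voltage-divider rule, V = 38.1 × 64.45/67.92 = 36.15 V.

V ≈ 36.2 V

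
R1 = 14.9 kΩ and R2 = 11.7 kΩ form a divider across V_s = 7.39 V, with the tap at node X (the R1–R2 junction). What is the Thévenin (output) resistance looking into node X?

Zeroing V_s shorts the top of R1 to ground, so R_th = R1 ‖ R2 = 6.554 kΩ.

R_th ≈ 6.55 kΩ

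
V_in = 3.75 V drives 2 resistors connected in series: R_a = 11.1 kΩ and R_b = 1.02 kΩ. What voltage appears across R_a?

Series total: ΣR = 11.1 + 1.02 = 12.12 kΩ.
V = V_in · R/ΣR = 3.75 × 0.9158 = 3.434 V.

V ≈ 3.43 V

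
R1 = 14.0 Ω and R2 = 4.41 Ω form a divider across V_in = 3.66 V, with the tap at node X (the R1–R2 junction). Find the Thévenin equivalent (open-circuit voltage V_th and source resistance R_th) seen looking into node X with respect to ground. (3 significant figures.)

V_th ≈ 0.877 V, R_th ≈ 3.35 Ω

With X open, the divider is unloaded: V_th = 3.66 × 4.41/18.41 = 0.8767 V.
With V_in suppressed (replaced by a short), R_th = R1 ‖ R2 = (14.00 × 4.41)/(14.00 + 4.41) = 3.354 Ω.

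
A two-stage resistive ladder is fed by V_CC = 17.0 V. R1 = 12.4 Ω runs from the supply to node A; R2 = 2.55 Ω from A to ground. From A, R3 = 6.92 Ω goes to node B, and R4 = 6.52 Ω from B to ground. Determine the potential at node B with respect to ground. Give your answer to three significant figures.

Looking into the second stage from A: R3 + R4 = 13.44 Ω appears in parallel with R2.
Effective lower resistance at A: R2 ‖ 13.44 = 2.143 Ω.
So V_A = 17.0 × 0.1474 = 2.505 V.
Stage 2 is unloaded, so V_B = V_A · R4/(R3+R4) = 2.505 × 6.52/13.44 = 1.215 V.

V_B ≈ 1.22 V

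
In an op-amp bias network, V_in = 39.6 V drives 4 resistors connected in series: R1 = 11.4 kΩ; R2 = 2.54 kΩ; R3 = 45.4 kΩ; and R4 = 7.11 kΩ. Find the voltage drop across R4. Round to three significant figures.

Total series resistance ΣR = 11.4 + 2.54 + 45.4 + 7.11 = 66.45 kΩ.
By the voltage-divider rule, V = 39.6 × 7.110/66.45 = 4.237 V.

V ≈ 4.24 V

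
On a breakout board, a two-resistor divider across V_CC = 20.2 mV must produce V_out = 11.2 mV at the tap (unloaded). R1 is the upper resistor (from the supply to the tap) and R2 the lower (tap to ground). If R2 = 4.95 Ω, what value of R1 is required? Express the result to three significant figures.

R1 ≈ 3.98 Ω

Required fraction k = V_out/V_CC = 0.5545.
So R1 = R2 · (V_CC/V_out − 1) = 4.95 × (20.2/11.2 − 1) = 4.95 × 0.8036 = 3.978 Ω.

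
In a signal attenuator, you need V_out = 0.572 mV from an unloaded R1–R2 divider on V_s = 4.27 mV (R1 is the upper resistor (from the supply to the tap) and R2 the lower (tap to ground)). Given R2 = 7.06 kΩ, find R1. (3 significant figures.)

V_out/V_s = R2/(R1+R2) = 0.1340.
Rearranging, R1 = R2·(1−k)/k = 7.06 × 6.465 = 45.64 kΩ.

R1 ≈ 45.6 kΩ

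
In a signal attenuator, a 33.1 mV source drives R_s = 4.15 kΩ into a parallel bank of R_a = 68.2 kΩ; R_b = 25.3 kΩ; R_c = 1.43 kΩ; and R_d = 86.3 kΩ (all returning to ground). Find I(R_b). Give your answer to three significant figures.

I ≈ 0.313 µA

Equivalent of the parallel group: R_p = 1.307 kΩ.
V_A = 33.1 × 1.307/5.457 = 7.928 mV.
I(R_b) = V_A / R_b = 7.928/25.3 = 0.3134 µA.
(Check via current divider: I_total = 6.066 µA; share G_k/ΣG = 0.05166 → same result.)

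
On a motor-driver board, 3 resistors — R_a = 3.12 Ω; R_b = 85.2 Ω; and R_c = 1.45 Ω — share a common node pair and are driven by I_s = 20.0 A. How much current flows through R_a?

Total conductance ΣG = 1/3.12 + 1/85.2 + 1/1.45 = 1.022 (units of 1/Ω).
Current divider: I(R_a) = I_s · G_k/ΣG = 20.0 × (0.3205/1.022) = 20.0 × 0.3136 = 6.273 A.

I ≈ 6.27 A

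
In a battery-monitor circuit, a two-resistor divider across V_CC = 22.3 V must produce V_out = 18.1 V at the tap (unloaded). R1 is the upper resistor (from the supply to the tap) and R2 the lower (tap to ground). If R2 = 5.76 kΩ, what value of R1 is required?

R1 ≈ 1.34 kΩ

The divider ratio is R2/(R1+R2) = 18.1/22.3 = 0.8117.
R1 = R2·(1/k − 1) = 5.76 × 0.2320 = 1.337 kΩ.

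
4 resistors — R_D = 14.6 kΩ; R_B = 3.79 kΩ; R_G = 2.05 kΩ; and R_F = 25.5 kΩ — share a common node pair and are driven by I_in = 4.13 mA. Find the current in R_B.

ΣG = 1/14.6 + 1/3.79 + 1/2.05 + 1/25.5 = 0.8594.
By the current-divider rule, I = I_in · G_k/ΣG = 4.13 × 0.3070 = 1.268 mA.

I ≈ 1.27 mA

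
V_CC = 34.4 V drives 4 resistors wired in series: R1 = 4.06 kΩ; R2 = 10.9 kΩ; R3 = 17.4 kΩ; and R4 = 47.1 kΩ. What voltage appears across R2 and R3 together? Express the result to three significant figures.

Total series resistance ΣR = 4.06 + 10.9 + 17.4 + 47.1 = 79.46 kΩ.
R_{R2..R3} = 10.9 + 17.4 = 28.30 kΩ.
Voltage divider: V = V_CC · (28.30 / 79.46) = 34.4 × 0.3562 = 12.25 V.

V ≈ 12.3 V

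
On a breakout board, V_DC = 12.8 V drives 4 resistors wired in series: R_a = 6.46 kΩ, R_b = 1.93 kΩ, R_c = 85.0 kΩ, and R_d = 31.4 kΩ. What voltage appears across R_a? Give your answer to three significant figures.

Total series resistance ΣR = 6.46 + 1.93 + 85.0 + 31.4 = 124.8 kΩ.
By the voltage-divider rule, V = 12.8 × 6.460/124.8 = 0.6626 V.

V ≈ 0.663 V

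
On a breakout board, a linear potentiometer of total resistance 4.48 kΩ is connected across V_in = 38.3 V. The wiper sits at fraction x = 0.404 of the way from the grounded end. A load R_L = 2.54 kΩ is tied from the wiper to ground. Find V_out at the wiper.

The pot divides into 2.670 kΩ above the wiper and 1.810 kΩ below.
(x·R_p) ‖ R_L = 1.057 kΩ.
V_out = 38.3 × 1.057/(2.670 + 1.057) = 10.86 V.
(Unloaded: V_out = x·V_in = 15.5 V.)

V_out ≈ 10.9 V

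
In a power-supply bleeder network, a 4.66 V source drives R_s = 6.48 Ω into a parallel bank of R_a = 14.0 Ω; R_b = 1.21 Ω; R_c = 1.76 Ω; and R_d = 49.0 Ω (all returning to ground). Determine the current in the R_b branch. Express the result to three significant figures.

Parallel bank: R_p = 1/(1/14.0 + 1/1.21 + 1/1.76 + 1/49.0) = 0.6727 Ω.
V_A by voltage divider: V_A = 4.66 × 0.6727/(6.48 + 0.6727) = 0.4383 V.
I(R_b) = V_A / R_b = 0.4383/1.21 = 0.3622 A.
(Equivalently: I_total = 0.6515 A, then current-divider fraction G_k/ΣG = 0.5560.)

I ≈ 0.362 A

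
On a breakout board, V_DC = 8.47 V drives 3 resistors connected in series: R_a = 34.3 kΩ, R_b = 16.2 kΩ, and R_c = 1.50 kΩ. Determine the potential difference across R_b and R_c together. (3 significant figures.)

ΣR = 34.3 + 16.2 + 1.50 = 52.00 kΩ.
R_{R_b..R_c} = 16.2 + 1.50 = 17.70 kΩ.
Voltage divider: V = V_DC · (17.70 / 52.00) = 8.47 × 0.3404 = 2.883 V.

V ≈ 2.88 V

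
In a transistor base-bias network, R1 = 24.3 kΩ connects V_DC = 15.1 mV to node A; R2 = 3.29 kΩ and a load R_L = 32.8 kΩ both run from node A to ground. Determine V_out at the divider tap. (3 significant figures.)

The load sits in parallel with R2, giving an effective lower resistance R2' = R2·R_L/(R2+R_L) = 2.990 kΩ.
Voltage divider with the loaded lower leg: V_out = 15.1 × 2.990/(24.3 + 2.990) = 15.1 × 0.1096 = 1.654 mV.

V_out ≈ 1.65 mV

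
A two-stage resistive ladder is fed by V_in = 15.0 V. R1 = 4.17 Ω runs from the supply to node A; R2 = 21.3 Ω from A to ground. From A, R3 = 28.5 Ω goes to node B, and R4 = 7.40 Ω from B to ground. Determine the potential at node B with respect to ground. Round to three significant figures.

Looking into the second stage from A: R3 + R4 = 35.90 Ω appears in parallel with R2.
Effective lower resistance at A: R2 ‖ 35.90 = 13.37 Ω.
First divider: V_A = V_in · 13.37/(4.17 + 13.37) = 11.43 V.
Stage 2 is unloaded, so V_B = V_A · R4/(R3+R4) = 11.43 × 7.40/35.90 = 2.357 V.

V_B ≈ 2.36 V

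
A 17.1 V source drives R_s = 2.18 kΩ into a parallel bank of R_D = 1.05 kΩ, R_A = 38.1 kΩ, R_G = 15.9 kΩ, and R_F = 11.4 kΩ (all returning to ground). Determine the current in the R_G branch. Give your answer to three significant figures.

I ≈ 0.311 mA

Equivalent of the parallel group: R_p = 0.8856 kΩ.
Node voltage V_A = V_supply · R_p/(R_s + R_p) = 17.1 × 0.2889 = 4.940 V.
Branch current I = V_A/R_G = 4.940/15.9 = 0.3107 mA.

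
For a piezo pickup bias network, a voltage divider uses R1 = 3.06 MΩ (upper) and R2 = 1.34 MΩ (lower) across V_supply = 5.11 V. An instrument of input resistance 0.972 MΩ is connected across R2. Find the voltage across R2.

R2 ‖ R_L = (1.34 × 0.972)/(1.34 + 0.972) = 0.5634 MΩ.
Then V_out = V_supply · R2'/(R1 + R2') = 5.11 × 0.5634/3.623 = 0.7945 V.

V_out ≈ 0.794 V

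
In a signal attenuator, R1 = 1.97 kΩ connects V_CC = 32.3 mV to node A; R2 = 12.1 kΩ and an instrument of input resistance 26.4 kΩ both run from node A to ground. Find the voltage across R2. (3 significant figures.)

V_out ≈ 26.1 mV

First combine the lower leg with the load: R2 ‖ R_L = 8.297 kΩ.
Now apply the divider: V_out = 32.3 × 0.8081 = 26.10 mV.
(Unloaded it would be 27.8 mV; the load pulls it down.)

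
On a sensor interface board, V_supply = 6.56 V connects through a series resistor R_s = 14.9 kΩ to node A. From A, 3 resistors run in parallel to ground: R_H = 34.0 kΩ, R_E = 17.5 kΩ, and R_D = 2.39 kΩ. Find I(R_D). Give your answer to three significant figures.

Equivalent of the parallel group: R_p = 1.980 kΩ.
Node voltage V_A = V_supply · R_p/(R_s + R_p) = 6.56 × 0.1173 = 0.7696 V.
I(R_D) = V_A / R_D = 0.7696/2.39 = 0.3220 mA.

I ≈ 0.322 mA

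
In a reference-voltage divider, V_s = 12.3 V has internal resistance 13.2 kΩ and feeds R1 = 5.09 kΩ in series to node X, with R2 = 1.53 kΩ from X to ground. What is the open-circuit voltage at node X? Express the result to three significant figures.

R1' = 13.2 + 5.09 = 18.29 kΩ (source resistance + R1).
V_th is the unloaded tap voltage: V_s · R2/(R1'+R2) = 12.3 × 0.07719 = 0.9495 V.

V_th ≈ 0.949 V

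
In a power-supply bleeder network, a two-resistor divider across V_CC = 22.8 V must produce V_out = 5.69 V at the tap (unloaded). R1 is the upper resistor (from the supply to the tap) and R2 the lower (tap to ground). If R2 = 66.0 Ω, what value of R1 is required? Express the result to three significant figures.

R1 ≈ 198 Ω

Required fraction k = V_out/V_CC = 0.2496.
So R1 = R2 · (V_CC/V_out − 1) = 66.0 × (22.8/5.69 − 1) = 66.0 × 3.007 = 198.5 Ω.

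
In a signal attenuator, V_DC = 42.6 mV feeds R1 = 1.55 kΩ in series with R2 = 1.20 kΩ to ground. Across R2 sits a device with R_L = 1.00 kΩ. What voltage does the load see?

R2 ‖ R_L = (1.20 × 1.00)/(1.20 + 1.00) = 0.5455 kΩ.
Then V_out = V_DC · R2'/(R1 + R2') = 42.6 × 0.5455/2.095 = 11.09 mV.
(Unloaded it would be 18.6 mV; the load pulls it down.)

V_out ≈ 11.1 mV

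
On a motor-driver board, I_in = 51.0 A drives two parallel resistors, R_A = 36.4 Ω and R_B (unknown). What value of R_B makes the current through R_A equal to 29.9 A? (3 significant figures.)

R_B ≈ 51.6 Ω

In a two-way split, I_A/I_in = R_B/(R_A + R_B).
With f = 0.5863, R_B = R_A · f/(1−f) = 36.4 × 1.417 = 51.58 Ω.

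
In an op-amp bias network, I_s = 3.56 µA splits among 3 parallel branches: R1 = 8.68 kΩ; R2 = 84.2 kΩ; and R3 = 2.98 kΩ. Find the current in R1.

Total conductance ΣG = 1/8.68 + 1/84.2 + 1/2.98 = 0.4627 (units of 1/kΩ).
R1 takes the fraction G_k/ΣG = 0.1152/0.4627 = 0.2490, so I = 3.56 × 0.2490 = 0.8865 µA.

I ≈ 0.886 µA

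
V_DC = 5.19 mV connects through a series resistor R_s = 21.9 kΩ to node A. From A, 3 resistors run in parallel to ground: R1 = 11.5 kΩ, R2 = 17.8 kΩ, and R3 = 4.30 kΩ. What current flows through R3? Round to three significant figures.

I ≈ 0.131 µA

Equivalent of the parallel group: R_p = 2.662 kΩ.
V_A by voltage divider: V_A = 5.19 × 2.662/(21.9 + 2.662) = 0.5624 mV.
I(R3) = V_A / R3 = 0.5624/4.30 = 0.1308 µA.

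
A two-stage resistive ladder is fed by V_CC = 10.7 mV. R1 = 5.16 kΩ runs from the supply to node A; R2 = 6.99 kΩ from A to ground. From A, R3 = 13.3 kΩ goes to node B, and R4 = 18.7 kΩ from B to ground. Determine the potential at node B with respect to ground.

Node A sees R2 in parallel with the series input of stage 2, R3 + R4 = 32.00 kΩ.
Effective lower resistance at A: R2 ‖ 32.00 = 5.737 kΩ.
So V_A = 10.7 × 0.5265 = 5.633 mV.
V_B = V_A × 0.5844 = 3.292 mV.

V_B ≈ 3.29 mV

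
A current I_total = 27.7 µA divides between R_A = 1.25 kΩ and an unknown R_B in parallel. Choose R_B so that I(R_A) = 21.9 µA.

The fraction through R_A equals R_B/(R_A+R_B).
21.9/27.7 = R_B/(R_A + R_B) → R_B = R_A · (0.7906)/(1 − 0.7906) = 1.25 × 3.776 = 4.720 kΩ.

R_B ≈ 4.72 kΩ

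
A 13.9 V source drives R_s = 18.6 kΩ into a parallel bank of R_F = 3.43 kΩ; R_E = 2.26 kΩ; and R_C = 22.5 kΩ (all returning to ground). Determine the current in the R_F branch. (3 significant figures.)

I ≈ 0.262 mA

Parallel bank: R_p = 1/(1/3.43 + 1/2.26 + 1/22.5) = 1.285 kΩ.
V_A = 13.9 × 1.285/19.88 = 0.8980 V.
Branch current I = V_A/R_F = 0.8980/3.43 = 0.2618 mA.
(Equivalently: I_total = 0.6990 mA, then current-divider fraction G_k/ΣG = 0.3745.)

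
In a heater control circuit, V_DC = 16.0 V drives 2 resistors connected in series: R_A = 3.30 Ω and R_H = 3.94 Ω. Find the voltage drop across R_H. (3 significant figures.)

V ≈ 8.71 V

ΣR = 3.30 + 3.94 = 7.240 Ω.
Voltage divider: V = V_DC · (3.940 / 7.240) = 16.0 × 0.5442 = 8.707 V.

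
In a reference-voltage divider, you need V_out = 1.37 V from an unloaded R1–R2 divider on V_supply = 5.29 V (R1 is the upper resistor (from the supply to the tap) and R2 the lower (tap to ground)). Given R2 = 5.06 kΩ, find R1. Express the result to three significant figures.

R1 ≈ 14.5 kΩ

The divider ratio is R2/(R1+R2) = 1.37/5.29 = 0.2590.
R1 = R2·(1/k − 1) = 5.06 × 2.861 = 14.48 kΩ.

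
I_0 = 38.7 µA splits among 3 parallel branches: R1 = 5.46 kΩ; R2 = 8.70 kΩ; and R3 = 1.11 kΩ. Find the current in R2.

I ≈ 3.71 µA

ΣG = 1/5.46 + 1/8.70 + 1/1.11 = 1.199.
Current divider: I(R2) = I_0 · G_k/ΣG = 38.7 × (0.1149/1.199) = 38.7 × 0.09587 = 3.710 µA.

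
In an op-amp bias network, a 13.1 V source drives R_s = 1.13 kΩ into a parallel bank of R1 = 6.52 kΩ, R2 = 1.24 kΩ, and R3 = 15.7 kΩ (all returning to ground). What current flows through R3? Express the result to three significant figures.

Parallel bank: R_p = 1/(1/6.52 + 1/1.24 + 1/15.7) = 0.9770 kΩ.
V_A = 13.1 × 0.9770/2.107 = 6.074 V.
I(R3) = V_A / R3 = 6.074/15.7 = 0.3869 mA.

I ≈ 0.387 mA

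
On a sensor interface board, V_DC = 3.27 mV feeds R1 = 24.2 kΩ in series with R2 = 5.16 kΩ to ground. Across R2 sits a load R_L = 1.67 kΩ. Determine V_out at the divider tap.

First combine the lower leg with the load: R2 ‖ R_L = 1.262 kΩ.
Voltage divider with the loaded lower leg: V_out = 3.27 × 1.262/(24.2 + 1.262) = 3.27 × 0.04955 = 0.1620 mV.
(Unloaded it would be 0.575 mV; the load pulls it down.)

V_out ≈ 0.162 mV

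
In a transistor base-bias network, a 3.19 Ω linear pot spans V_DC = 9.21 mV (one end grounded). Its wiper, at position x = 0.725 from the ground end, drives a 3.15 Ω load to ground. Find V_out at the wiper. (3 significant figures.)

Lower segment x·R_p = 2.313 Ω; upper segment (1−x)·R_p = 0.8773 Ω.
Lower segment in parallel with the load: 2.313 ‖ 3.15 = 1.334 Ω.
Loaded-divider output: V_out = 9.21 × 0.6032 = 5.556 mV.

V_out ≈ 5.56 mV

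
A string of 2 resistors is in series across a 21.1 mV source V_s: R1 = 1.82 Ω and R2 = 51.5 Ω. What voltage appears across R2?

Total series resistance ΣR = 1.82 + 51.5 = 53.32 Ω.
V = V_s · R/ΣR = 21.1 × 0.9659 = 20.38 mV.

V ≈ 20.4 mV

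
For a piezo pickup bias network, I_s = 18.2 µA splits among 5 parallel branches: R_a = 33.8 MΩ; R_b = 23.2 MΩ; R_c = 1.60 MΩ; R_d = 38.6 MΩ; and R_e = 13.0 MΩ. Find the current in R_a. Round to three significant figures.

I ≈ 0.673 µA

ΣG = 1/33.8 + 1/23.2 + 1/1.60 + 1/38.6 + 1/13.0 = 0.8005.
By the current-divider rule, I = I_s · G_k/ΣG = 18.2 × 0.03696 = 0.6726 µA.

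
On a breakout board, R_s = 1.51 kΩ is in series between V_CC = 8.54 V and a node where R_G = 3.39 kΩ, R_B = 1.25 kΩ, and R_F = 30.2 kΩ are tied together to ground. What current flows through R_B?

I ≈ 2.53 mA

Parallel bank: R_p = 1/(1/3.39 + 1/1.25 + 1/30.2) = 0.8864 kΩ.
Node voltage V_A = V_CC · R_p/(R_s + R_p) = 8.54 × 0.3699 = 3.159 V.
I(R_B) = V_A / R_B = 3.159/1.25 = 2.527 mA.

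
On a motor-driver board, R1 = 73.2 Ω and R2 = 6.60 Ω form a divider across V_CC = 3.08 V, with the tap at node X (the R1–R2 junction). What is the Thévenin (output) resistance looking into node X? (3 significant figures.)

R_th ≈ 6.05 Ω

Looking into X with the source shorted: R_th = R1·R2/(R1+R2) = 73.20 × 6.60/79.80 = 6.054 Ω.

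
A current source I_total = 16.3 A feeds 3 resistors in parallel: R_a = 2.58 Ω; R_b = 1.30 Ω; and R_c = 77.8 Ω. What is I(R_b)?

I ≈ 10.7 A

Total conductance ΣG = 1/2.58 + 1/1.30 + 1/77.8 = 1.170 (units of 1/Ω).
R_b takes the fraction G_k/ΣG = 0.7692/1.170 = 0.6576, so I = 16.3 × 0.6576 = 10.72 A.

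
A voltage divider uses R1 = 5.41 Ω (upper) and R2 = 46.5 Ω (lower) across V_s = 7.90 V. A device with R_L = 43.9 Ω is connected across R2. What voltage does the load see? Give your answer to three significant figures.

V_out ≈ 6.37 V

R2 ‖ R_L = (46.5 × 43.9)/(46.5 + 43.9) = 22.58 Ω.
Voltage divider with the loaded lower leg: V_out = 7.90 × 22.58/(5.41 + 22.58) = 7.90 × 0.8067 = 6.373 V.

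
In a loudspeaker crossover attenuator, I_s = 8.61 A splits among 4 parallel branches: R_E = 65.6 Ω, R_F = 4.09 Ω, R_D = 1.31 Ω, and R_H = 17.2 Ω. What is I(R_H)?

I ≈ 0.463 A

Total conductance ΣG = 1/65.6 + 1/4.09 + 1/1.31 + 1/17.2 = 1.081 (units of 1/Ω).
R_H takes the fraction G_k/ΣG = 0.05814/1.081 = 0.05377, so I = 8.61 × 0.05377 = 0.4630 A.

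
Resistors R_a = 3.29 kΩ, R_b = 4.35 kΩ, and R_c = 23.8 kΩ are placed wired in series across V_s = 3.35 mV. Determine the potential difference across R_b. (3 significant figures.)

V ≈ 0.464 mV

ΣR = 3.29 + 4.35 + 23.8 = 31.44 kΩ.
V = V_s · R/ΣR = 3.35 × 0.1384 = 0.4635 mV.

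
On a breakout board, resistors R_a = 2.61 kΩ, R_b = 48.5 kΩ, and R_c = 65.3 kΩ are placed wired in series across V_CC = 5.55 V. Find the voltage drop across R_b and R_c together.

V ≈ 5.43 V

Series total: ΣR = 2.61 + 48.5 + 65.3 = 116.4 kΩ.
R_{R_b..R_c} = 48.5 + 65.3 = 113.8 kΩ.
V = V_CC · R/ΣR = 5.55 × 0.9776 = 5.426 V.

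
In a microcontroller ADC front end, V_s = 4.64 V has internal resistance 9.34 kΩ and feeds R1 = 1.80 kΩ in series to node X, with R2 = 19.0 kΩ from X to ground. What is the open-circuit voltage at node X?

V_th ≈ 2.93 V

R1' = 9.34 + 1.80 = 11.14 kΩ (source resistance + R1).
Open-circuit (no load on X): V_th = V_s · R2/(R1' + R2) = 4.64 × 19.0/(11.14 + 19.0) = 2.925 V.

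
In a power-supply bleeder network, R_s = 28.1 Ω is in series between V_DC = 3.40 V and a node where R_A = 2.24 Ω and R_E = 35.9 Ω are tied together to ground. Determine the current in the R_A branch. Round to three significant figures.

Combine the parallel branches: R_p = (1/2.24 + 1/35.9)⁻¹ = 2.108 Ω.
Node voltage V_A = V_DC · R_p/(R_s + R_p) = 3.40 × 0.06980 = 0.2373 V.
I(R_A) = V_A / R_A = 0.2373/2.24 = 0.1059 A.

I ≈ 0.106 A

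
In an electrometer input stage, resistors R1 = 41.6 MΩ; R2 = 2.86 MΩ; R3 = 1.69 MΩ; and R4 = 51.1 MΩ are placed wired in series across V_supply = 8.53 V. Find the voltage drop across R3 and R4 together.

Total series resistance ΣR = 41.6 + 2.86 + 1.69 + 51.1 = 97.25 MΩ.
R_{R3..R4} = 1.69 + 51.1 = 52.79 MΩ.
By the voltage-divider rule, V = 8.53 × 52.79/97.25 = 4.630 V.

V ≈ 4.63 V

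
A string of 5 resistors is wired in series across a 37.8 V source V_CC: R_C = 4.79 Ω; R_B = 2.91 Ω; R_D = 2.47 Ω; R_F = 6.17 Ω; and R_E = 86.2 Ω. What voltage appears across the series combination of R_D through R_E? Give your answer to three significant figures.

V ≈ 35.0 V

Total series resistance ΣR = 4.79 + 2.91 + 2.47 + 6.17 + 86.2 = 102.5 Ω.
R_{R_D..R_E} = 2.47 + 6.17 + 86.2 = 94.84 Ω.
V = V_CC · R/ΣR = 37.8 × 0.9249 = 34.96 V.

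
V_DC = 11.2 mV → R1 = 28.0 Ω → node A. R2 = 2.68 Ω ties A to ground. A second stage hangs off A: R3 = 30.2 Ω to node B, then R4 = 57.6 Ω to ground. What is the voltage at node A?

The second stage (R3 + R4 = 87.80 Ω) loads node A in parallel with R2.
Effective lower resistance at A: R2 ‖ 87.80 = 2.601 Ω.
V_A = 11.2 × 2.601/(28.0 + 2.601) = 0.9518 mV.

V_A ≈ 0.952 mV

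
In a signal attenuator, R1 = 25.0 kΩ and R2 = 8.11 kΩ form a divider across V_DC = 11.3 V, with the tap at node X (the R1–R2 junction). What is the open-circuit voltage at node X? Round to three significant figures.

V_th ≈ 2.77 V

Open-circuit (no load on X): V_th = V_DC · R2/(R1 + R2) = 11.3 × 8.11/(25.00 + 8.11) = 2.768 V.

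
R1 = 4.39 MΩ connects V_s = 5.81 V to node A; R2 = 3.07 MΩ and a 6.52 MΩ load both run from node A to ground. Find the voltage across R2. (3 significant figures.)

V_out ≈ 1.87 V

First combine the lower leg with the load: R2 ‖ R_L = 2.087 MΩ.
Now apply the divider: V_out = 5.81 × 0.3222 = 1.872 V.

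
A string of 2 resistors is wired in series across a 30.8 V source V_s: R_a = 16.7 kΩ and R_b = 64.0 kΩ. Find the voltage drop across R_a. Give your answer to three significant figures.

V ≈ 6.37 V

Total series resistance ΣR = 16.7 + 64.0 = 80.70 kΩ.
By the voltage-divider rule, V = 30.8 × 16.70/80.70 = 6.374 V.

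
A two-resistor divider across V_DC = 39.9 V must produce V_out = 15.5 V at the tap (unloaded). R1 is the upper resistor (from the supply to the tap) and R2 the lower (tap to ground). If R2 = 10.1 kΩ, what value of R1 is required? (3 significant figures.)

R1 ≈ 15.9 kΩ

The divider ratio is R2/(R1+R2) = 15.5/39.9 = 0.3885.
So R1 = R2 · (V_DC/V_out − 1) = 10.1 × (39.9/15.5 − 1) = 10.1 × 1.574 = 15.90 kΩ.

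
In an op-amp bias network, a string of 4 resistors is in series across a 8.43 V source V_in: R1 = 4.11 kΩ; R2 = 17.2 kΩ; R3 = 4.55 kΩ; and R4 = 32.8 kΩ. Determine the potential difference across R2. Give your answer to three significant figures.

V ≈ 2.47 V

Series total: ΣR = 4.11 + 17.2 + 4.55 + 32.8 = 58.66 kΩ.
By the voltage-divider rule, V = 8.43 × 17.20/58.66 = 2.472 V.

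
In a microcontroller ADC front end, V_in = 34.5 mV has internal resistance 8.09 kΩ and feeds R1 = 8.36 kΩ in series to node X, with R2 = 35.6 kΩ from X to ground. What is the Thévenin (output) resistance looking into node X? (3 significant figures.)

R1' = 8.09 + 8.36 = 16.45 kΩ (source resistance + R1).
Looking into X with the source shorted: R_th = R1'·R2/(R1'+R2) = 16.45 × 35.6/52.05 = 11.25 kΩ.

R_th ≈ 11.3 kΩ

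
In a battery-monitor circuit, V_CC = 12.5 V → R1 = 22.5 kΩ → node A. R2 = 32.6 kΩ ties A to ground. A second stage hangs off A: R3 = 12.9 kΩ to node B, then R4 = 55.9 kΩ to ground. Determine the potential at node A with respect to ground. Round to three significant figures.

V_A ≈ 6.20 V

The second stage (R3 + R4 = 68.80 kΩ) loads node A in parallel with R2.
R2 ‖ (R3+R4) = 22.12 kΩ.
First divider: V_A = V_CC · 22.12/(22.5 + 22.12) = 6.197 V.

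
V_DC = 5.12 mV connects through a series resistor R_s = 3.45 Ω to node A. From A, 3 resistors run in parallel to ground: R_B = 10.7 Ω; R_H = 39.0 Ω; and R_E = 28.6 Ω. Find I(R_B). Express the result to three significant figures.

I ≈ 0.312 mA

Parallel bank: R_p = 1/(1/10.7 + 1/39.0 + 1/28.6) = 6.491 Ω.
V_A = 5.12 × 6.491/9.941 = 3.343 mV.
Branch current I = V_A/R_B = 3.343/10.7 = 0.3124 mA.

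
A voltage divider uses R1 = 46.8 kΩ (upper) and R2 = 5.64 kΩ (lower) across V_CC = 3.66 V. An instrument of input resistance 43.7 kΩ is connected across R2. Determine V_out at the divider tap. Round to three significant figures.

The load sits in parallel with R2, giving an effective lower resistance R2' = R2·R_L/(R2+R_L) = 4.995 kΩ.
Voltage divider with the loaded lower leg: V_out = 3.66 × 4.995/(46.8 + 4.995) = 3.66 × 0.09644 = 0.3530 V.

V_out ≈ 0.353 V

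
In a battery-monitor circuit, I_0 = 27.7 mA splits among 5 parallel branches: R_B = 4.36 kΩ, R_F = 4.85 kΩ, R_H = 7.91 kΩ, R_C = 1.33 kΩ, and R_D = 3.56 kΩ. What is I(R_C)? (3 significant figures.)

I ≈ 13.1 mA

ΣG = 1/4.36 + 1/4.85 + 1/7.91 + 1/1.33 + 1/3.56 = 1.595.
R_C takes the fraction G_k/ΣG = 0.7519/1.595 = 0.4715, so I = 27.7 × 0.4715 = 13.06 mA.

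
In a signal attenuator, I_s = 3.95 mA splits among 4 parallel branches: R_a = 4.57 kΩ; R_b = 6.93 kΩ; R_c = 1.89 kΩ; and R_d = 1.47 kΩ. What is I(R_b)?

Conductances: ΣG = 1/4.57 + 1/6.93 + 1/1.89 + 1/1.47 = 1.572 (1/kΩ).
Current divider: I(R_b) = I_s · G_k/ΣG = 3.95 × (0.1443/1.572) = 3.95 × 0.09177 = 0.3625 mA.

I ≈ 0.362 mA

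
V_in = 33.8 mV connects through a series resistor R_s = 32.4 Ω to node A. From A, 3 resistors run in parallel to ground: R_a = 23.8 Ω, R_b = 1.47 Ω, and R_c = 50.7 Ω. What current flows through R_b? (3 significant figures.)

Combine the parallel branches: R_p = (1/23.8 + 1/1.47 + 1/50.7)⁻¹ = 1.348 Ω.
V_A by voltage divider: V_A = 33.8 × 1.348/(32.4 + 1.348) = 1.350 mV.
Branch current I = V_A/R_b = 1.350/1.47 = 0.9182 mA.

I ≈ 0.918 mA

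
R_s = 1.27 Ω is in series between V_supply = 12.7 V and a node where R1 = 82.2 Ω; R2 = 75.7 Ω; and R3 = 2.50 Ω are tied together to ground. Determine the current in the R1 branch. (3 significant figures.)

I ≈ 0.100 A

Parallel bank: R_p = 1/(1/82.2 + 1/75.7 + 1/2.50) = 2.351 Ω.
V_A by voltage divider: V_A = 12.7 × 2.351/(1.27 + 2.351) = 8.246 V.
I(R1) = V_A / R1 = 8.246/82.2 = 0.1003 A.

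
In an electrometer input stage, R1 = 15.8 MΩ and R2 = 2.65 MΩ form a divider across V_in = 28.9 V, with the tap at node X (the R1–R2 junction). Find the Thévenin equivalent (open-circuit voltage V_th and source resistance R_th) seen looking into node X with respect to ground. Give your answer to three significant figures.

V_th ≈ 4.15 V, R_th ≈ 2.27 MΩ

V_th is the unloaded tap voltage: V_in · R2/(R1+R2) = 28.9 × 0.1436 = 4.151 V.
Zeroing V_in shorts the top of R1 to ground, so R_th = R1 ‖ R2 = 2.269 MΩ.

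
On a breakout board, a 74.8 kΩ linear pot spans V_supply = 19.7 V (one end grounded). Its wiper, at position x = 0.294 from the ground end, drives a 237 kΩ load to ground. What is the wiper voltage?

Split the track: R_lower = x·R_p = 21.99 kΩ, R_upper = (1−x)·R_p = 52.81 kΩ.
R_L loads the lower segment: effective lower R = 20.12 kΩ.
Then V_out = V_supply · 20.12/(52.81 + 20.12) = 5.436 V.

V_out ≈ 5.44 V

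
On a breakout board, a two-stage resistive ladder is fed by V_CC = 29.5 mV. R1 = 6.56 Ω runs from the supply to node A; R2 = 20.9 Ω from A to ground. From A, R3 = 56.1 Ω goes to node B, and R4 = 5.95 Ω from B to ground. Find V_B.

V_B ≈ 1.99 mV

Node A sees R2 in parallel with the series input of stage 2, R3 + R4 = 62.05 Ω.
Effective lower resistance at A: R2 ‖ 62.05 = 15.63 Ω.
V_A = 29.5 × 15.63/(6.56 + 15.63) = 20.78 mV.
Stage 2 is unloaded, so V_B = V_A · R4/(R3+R4) = 20.78 × 5.95/62.05 = 1.993 mV.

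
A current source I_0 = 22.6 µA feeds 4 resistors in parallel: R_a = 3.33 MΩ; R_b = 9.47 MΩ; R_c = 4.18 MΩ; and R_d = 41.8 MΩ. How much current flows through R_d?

I ≈ 0.808 µA

Conductances: ΣG = 1/3.33 + 1/9.47 + 1/4.18 + 1/41.8 = 0.6691 (1/MΩ).
R_d takes the fraction G_k/ΣG = 0.02392/0.6691 = 0.03576, so I = 22.6 × 0.03576 = 0.8081 µA.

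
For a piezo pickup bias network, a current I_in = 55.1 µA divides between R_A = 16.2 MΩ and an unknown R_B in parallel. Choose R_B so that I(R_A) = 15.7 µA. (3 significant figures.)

In a two-way split, I_A/I_in = R_B/(R_A + R_B).
15.7/55.1 = R_B/(R_A + R_B) → R_B = R_A · (0.2849)/(1 − 0.2849) = 16.2 × 0.3985 = 6.455 MΩ.

R_B ≈ 6.46 MΩ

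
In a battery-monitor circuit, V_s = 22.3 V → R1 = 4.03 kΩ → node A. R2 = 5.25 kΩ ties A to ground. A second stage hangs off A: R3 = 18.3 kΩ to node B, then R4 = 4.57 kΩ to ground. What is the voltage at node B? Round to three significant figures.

Looking into the second stage from A: R3 + R4 = 22.87 kΩ appears in parallel with R2.
Effective lower resistance at A: R2 ‖ 22.87 = 4.270 kΩ.
V_A = 22.3 × 4.270/(4.03 + 4.270) = 11.47 V.
V_B = V_A × 0.1998 = 2.292 V.

V_B ≈ 2.29 V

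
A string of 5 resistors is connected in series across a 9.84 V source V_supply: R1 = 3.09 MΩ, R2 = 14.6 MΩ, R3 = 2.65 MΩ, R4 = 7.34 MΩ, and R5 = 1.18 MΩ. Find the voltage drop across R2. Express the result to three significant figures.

Series total: ΣR = 3.09 + 14.6 + 2.65 + 7.34 + 1.18 = 28.86 MΩ.
Voltage divider: V = V_supply · (14.60 / 28.86) = 9.84 × 0.5059 = 4.978 V.

V ≈ 4.98 V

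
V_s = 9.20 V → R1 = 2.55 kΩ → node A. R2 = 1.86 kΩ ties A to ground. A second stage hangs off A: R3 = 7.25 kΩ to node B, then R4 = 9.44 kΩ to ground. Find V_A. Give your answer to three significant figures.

V_A ≈ 3.65 V

The second stage (R3 + R4 = 16.69 kΩ) loads node A in parallel with R2.
Effective lower resistance at A: R2 ‖ 16.69 = 1.673 kΩ.
First divider: V_A = V_s · 1.673/(2.55 + 1.673) = 3.645 V.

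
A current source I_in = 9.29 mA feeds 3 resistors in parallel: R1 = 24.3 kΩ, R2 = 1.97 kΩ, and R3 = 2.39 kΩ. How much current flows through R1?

I ≈ 0.395 mA

ΣG = 1/24.3 + 1/1.97 + 1/2.39 = 0.9672.
By the current-divider rule, I = I_in · G_k/ΣG = 9.29 × 0.04255 = 0.3953 mA.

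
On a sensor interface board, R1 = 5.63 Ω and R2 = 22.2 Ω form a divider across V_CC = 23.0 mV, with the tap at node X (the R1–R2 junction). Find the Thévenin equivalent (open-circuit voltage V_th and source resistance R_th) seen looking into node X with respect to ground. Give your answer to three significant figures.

Open-circuit (no load on X): V_th = V_CC · R2/(R1 + R2) = 23.0 × 22.2/(5.630 + 22.2) = 18.35 mV.
Looking into X with the source shorted: R_th = R1·R2/(R1+R2) = 5.630 × 22.2/27.83 = 4.491 Ω.

V_th ≈ 18.3 mV, R_th ≈ 4.49 Ω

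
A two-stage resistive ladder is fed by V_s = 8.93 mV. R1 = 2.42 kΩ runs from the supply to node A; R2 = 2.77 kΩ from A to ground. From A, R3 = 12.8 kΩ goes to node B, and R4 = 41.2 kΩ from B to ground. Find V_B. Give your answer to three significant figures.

V_B ≈ 3.55 mV

Looking into the second stage from A: R3 + R4 = 54.00 kΩ appears in parallel with R2.
Effective lower resistance at A: R2 ‖ 54.00 = 2.635 kΩ.
First divider: V_A = V_s · 2.635/(2.42 + 2.635) = 4.655 mV.
V_B = V_A × 0.7630 = 3.551 mV.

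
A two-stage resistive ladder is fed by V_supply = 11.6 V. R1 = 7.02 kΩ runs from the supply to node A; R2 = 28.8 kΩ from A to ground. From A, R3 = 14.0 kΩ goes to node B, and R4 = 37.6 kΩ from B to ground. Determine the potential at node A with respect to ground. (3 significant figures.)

The second stage (R3 + R4 = 51.60 kΩ) loads node A in parallel with R2.
Effective lower resistance at A: R2 ‖ 51.60 = 18.48 kΩ.
V_A = 11.6 × 18.48/(7.02 + 18.48) = 8.407 V.

V_A ≈ 8.41 V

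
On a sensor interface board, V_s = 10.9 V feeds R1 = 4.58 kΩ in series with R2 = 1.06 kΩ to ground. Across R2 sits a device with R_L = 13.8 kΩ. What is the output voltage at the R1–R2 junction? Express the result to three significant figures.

The load sits in parallel with R2, giving an effective lower resistance R2' = R2·R_L/(R2+R_L) = 0.9844 kΩ.
Now apply the divider: V_out = 10.9 × 0.1769 = 1.928 V.

V_out ≈ 1.93 V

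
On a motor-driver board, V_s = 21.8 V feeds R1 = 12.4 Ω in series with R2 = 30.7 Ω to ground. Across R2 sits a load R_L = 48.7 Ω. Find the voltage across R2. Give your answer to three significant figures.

The load sits in parallel with R2, giving an effective lower resistance R2' = R2·R_L/(R2+R_L) = 18.83 Ω.
Voltage divider with the loaded lower leg: V_out = 21.8 × 18.83/(12.4 + 18.83) = 21.8 × 0.6029 = 13.14 V.

V_out ≈ 13.1 V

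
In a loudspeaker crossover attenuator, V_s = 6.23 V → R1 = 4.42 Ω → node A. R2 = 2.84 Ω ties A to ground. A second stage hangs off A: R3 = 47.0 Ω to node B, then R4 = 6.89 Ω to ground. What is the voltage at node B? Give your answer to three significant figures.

Node A sees R2 in parallel with the series input of stage 2, R3 + R4 = 53.89 Ω.
Effective lower resistance at A: R2 ‖ 53.89 = 2.698 Ω.
V_A = 6.23 × 2.698/(4.42 + 2.698) = 2.361 V.
Stage 2 is unloaded, so V_B = V_A · R4/(R3+R4) = 2.361 × 6.89/53.89 = 0.3019 V.

V_B ≈ 0.302 V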